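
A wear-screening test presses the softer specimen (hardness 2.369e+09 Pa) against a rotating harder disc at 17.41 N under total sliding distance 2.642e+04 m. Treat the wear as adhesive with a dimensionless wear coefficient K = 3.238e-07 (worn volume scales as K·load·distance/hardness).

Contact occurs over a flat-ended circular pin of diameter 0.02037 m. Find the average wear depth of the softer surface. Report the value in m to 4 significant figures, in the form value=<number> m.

Intermediate values are printed rounded; the algebra carries full precision — one final rounding to 4 significant digits.
Contact area A = π·d²/4 = π·(0.02037 m)²/4 = 3.259e-04 m².
In SI base units: W = 17.41 N, H = 2.369e+09 Pa, K = 3.238e-07.
By Archard's law, V = K·W·L/H = 3.238e-07 · 17.41 · 2.642e+04 / 2.369e+09 = 6.287e-11 m³.
Mean depth h = V/A = 6.287e-11 / 3.259e-04 = 1.929e-07 m.

value=1.929e-07 m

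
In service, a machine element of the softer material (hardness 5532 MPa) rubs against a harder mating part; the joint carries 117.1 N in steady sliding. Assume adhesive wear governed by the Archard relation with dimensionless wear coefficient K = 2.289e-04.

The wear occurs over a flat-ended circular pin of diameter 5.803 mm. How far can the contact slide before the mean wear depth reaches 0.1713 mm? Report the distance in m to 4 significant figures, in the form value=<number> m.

value=935.0 m

All arithmetic holds exact precision — intermediate values are displayed rounded — one final rounding, at 4 significant figures.
Hardness H = 5532 MPa = 5.532e+09 Pa.
Pin diameter d = 5.803 mm = 0.005803 m. Contact area A = π·d²/4 = π·(0.005803 m)²/4 = 2.645e-05 m².
Depth limit h_lim = 0.1713 mm = 1.713e-04 m.
Collected in SI base units: W = 117.1 N, H = 5.532e+09 Pa, K = 2.289e-04.
Wearable volume V_lim = h_lim·A = 1.713e-04 · 2.645e-05 = 4.531e-09 m³.
Thus life L = V_lim·H/(K·W) = 4.531e-09 · 5.532e+09 / (2.289e-04 · 117.1) = 935.0 m.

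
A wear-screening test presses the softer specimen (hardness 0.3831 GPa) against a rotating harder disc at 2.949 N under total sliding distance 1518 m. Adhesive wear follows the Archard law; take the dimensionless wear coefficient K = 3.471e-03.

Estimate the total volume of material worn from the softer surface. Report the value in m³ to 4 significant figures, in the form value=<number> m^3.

value=4.056e-08 m^3

All working math runs at full precision; the intermediates are displayed rounded; one last rounding: 4 significant figures.
Convert: Hardness H = 0.3831 GPa = 3.831e+08 Pa.
As SI base values: W = 2.949 N, H = 3.831e+08 Pa, K = 3.471e-03.
Apply Archard: V = K·W·L/H = 3.471e-03 · 2.949 · 1518 / 3.831e+08 = 4.056e-08 m³.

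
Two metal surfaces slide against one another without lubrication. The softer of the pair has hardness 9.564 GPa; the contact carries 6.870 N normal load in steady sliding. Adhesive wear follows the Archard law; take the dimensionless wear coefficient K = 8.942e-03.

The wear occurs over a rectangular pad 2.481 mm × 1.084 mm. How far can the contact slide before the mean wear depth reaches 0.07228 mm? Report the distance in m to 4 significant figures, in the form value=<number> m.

The algebra maintains exact precision. Shown intermediates are rounded. Rounded just once: four significant figures.
Hardness H = 9.564 GPa = 9.564e+09 Pa.
Pad sides 2.481 mm × 1.084 mm = 0.002481 m × 0.001084 m. Contact area A = 0.002481 m × 0.001084 m = 2.689e-06 m².
Depth limit h_lim = 0.07228 mm = 7.228e-05 m.
SI base units throughout: W = 6.870 N, H = 9.564e+09 Pa, K = 8.942e-03.
Wearable volume V_lim = h_lim·A = 7.228e-05 · 2.689e-06 = 1.944e-10 m³.
Life L = V_lim·H/(K·W) = 1.944e-10 · 9.564e+09 / (8.942e-03 · 6.870) = 30.26 m.

value=30.26 m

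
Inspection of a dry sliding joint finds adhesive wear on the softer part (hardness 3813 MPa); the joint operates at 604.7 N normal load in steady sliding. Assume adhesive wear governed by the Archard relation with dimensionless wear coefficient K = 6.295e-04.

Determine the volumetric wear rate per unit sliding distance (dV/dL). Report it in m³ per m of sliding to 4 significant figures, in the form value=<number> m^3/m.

value=9.983e-11 m^3/m

Intermediates are printed rounded — each operation maintains full float precision — one last rounding, at 4 significant figures.
Hardness H = 3813 MPa = 3.813e+09 Pa.
Collected in SI base units: W = 604.7 N, H = 3.813e+09 Pa, K = 6.295e-04.
Sliding wear rate dV/dL = K·W/H (no L dependence): 6.295e-04 · 604.7 / 3.813e+09 = 9.983e-11 m³/m.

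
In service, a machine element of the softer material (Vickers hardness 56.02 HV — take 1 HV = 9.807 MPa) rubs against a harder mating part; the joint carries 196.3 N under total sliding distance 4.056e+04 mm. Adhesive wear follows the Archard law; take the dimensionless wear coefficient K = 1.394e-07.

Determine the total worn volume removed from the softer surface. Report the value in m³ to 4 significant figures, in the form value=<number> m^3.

value=2.020e-12 m^3

The computation holds exact precision, and quoted intermediates are rounded; rounded just once, at 4 significant figures.
Sliding distance L = 4.056e+04 mm = 40.56 m.
Hardness H = 56.02 HV × 9.807 MPa/HV = 549.4 MPa = 5.494e+08 Pa.
SI base units throughout: W = 196.3 N, H = 5.494e+08 Pa, K = 1.394e-07.
By Archard's law, V = K·W·L/H = 1.394e-07 · 196.3 · 40.56 / 5.494e+08 = 2.020e-12 m³.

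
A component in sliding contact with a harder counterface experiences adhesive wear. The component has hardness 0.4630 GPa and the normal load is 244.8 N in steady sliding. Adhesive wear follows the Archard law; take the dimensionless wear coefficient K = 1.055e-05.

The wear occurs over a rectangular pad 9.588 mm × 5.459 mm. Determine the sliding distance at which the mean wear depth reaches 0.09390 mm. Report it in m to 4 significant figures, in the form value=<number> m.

value=881.1 m

Intermediate values are printed rounded — all arithmetic holds full float precision — a lone final rounding, at 4 significant digits.
Convert: Hardness H = 0.4630 GPa = 4.630e+08 Pa.
Convert: Pad sides 9.588 mm × 5.459 mm = 0.009588 m × 0.005459 m. Contact area A = 0.009588 m × 0.005459 m = 5.234e-05 m².
Convert: Depth limit h_lim = 0.09390 mm = 9.390e-05 m.
SI base units throughout: W = 244.8 N, H = 4.630e+08 Pa, K = 1.055e-05.
Wearable volume V_lim = h_lim·A = 9.390e-05 · 5.234e-05 = 4.915e-09 m³.
Life L = V_lim·H/(K·W) = 4.915e-09 · 4.630e+08 / (1.055e-05 · 244.8) = 881.1 m.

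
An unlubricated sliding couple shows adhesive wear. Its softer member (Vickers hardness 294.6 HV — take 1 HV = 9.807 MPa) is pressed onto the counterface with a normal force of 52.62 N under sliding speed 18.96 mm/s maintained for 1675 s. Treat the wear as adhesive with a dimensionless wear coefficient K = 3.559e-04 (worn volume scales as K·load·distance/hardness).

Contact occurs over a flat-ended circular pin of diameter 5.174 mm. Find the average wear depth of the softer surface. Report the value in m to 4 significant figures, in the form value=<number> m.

value=9.791e-06 m

The algebra runs at full precision. The intermediates are shown rounded; rounded once at the end, at four significant figures.
Convert: Sliding speed v = 18.96 mm/s = 0.01896 m/s. Distance covered L = v·t = 0.01896 m/s × 1675 s = 31.76 m.
Convert: Hardness H = 294.6 HV × 9.807 MPa/HV = 2889 MPa = 2.889e+09 Pa.
Convert: Pin diameter d = 5.174 mm = 0.005174 m. Contact area A = π·d²/4 = π·(0.005174 m)²/4 = 2.103e-05 m².
SI base units throughout: W = 52.62 N, H = 2.889e+09 Pa, K = 3.559e-04.
Archard relation: V = K·W·L/H = 3.559e-04 · 52.62 · 31.76 / 2.889e+09 = 2.059e-10 m³.
Mean wear depth h = V/A = 2.059e-10 / 2.103e-05 = 9.791e-06 m.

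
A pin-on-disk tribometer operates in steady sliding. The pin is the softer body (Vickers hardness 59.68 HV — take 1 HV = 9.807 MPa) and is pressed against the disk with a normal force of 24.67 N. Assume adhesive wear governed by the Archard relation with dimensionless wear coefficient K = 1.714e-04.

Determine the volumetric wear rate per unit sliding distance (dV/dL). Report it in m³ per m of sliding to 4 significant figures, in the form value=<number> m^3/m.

Each operation carries full precision. Displayed values are rounded — one last rounding to 4 significant digits.
Hardness H = 59.68 HV × 9.807 MPa/HV = 585.3 MPa = 5.853e+08 Pa.
Working in SI base units: W = 24.67 N, H = 5.853e+08 Pa, K = 1.714e-04.
Volumetric rate dV/dL = K·W/H (no L dependence): 1.714e-04 · 24.67 / 5.853e+08 = 7.225e-12 m³/m.

value=7.225e-12 m^3/m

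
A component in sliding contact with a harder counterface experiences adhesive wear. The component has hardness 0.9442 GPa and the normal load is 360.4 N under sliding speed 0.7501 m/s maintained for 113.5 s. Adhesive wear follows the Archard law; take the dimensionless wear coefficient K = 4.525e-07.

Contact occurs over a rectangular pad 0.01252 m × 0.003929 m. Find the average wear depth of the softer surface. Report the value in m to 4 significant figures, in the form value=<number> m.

value=2.989e-07 m

All working math keeps exact precision — intermediates appear rounded. Rounded once at the end: four significant figures.
Convert: Distance L = v·t = 0.7501 m/s × 113.5 s = 85.14 m.
Convert: Hardness H = 0.9442 GPa = 9.442e+08 Pa.
Convert: Contact area A = 0.01252 m × 0.003929 m = 4.919e-05 m².
In SI base units: W = 360.4 N, H = 9.442e+08 Pa, K = 4.525e-07.
Archard relation: V = K·W·L/H = 4.525e-07 · 360.4 · 85.14 / 9.442e+08 = 1.470e-11 m³.
Mean wear depth h = V/A = 1.470e-11 / 4.919e-05 = 2.989e-07 m.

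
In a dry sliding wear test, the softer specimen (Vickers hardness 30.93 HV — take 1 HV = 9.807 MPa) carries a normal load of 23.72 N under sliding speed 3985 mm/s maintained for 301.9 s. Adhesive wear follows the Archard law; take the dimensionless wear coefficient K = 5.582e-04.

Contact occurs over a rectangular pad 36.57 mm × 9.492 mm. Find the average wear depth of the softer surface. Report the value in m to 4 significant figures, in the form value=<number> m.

value=1.513e-04 m

Printed values are rounded; the computation runs at full precision. Rounded just once: four significant figures.
Sliding speed v = 3985 mm/s = 3.985 m/s. Total distance L = v·t = 3.985 m/s × 301.9 s = 1203 m.
Hardness H = 30.93 HV × 9.807 MPa/HV = 303.3 MPa = 3.033e+08 Pa.
Pad sides 36.57 mm × 9.492 mm = 0.03657 m × 0.009492 m. Contact area A = 0.03657 m × 0.009492 m = 3.471e-04 m².
Working in SI base units: W = 23.72 N, H = 3.033e+08 Pa, K = 5.582e-04.
Archard volume V = K·W·L/H = 5.582e-04 · 23.72 · 1203 / 3.033e+08 = 5.251e-08 m³.
Wear depth h = V/A = 5.251e-08 / 3.471e-04 = 1.513e-04 m.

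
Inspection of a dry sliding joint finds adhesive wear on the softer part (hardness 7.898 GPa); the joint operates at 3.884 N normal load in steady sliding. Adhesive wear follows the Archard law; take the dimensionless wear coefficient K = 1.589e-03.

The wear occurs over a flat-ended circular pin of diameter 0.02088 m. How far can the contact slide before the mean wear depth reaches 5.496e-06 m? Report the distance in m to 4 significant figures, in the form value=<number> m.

Intermediates are shown rounded — the algebra runs at exact precision — rounded once at the end: four significant digits.
Convert: Hardness H = 7.898 GPa = 7.898e+09 Pa.
Convert: Contact area A = π·d²/4 = π·(0.02088 m)²/4 = 3.424e-04 m².
Expressed in SI base units: W = 3.884 N, H = 7.898e+09 Pa, K = 1.589e-03.
Allowed volume V_lim = h_lim·A = 5.496e-06 · 3.424e-04 = 1.882e-09 m³.
Thus life L = V_lim·H/(K·W) = 1.882e-09 · 7.898e+09 / (1.589e-03 · 3.884) = 2408 m.

value=2408 m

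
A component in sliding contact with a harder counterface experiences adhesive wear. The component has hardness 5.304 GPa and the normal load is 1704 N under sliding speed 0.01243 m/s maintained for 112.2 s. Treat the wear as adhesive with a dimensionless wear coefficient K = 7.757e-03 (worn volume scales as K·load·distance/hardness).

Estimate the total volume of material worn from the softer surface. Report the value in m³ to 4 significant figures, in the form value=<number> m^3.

The algebra runs at exact precision — quoted intermediates are rounded. Rounded once at the end: 4 significant digits.
Convert: The distance L = v·t = 0.01243 m/s × 112.2 s = 1.395 m.
Convert: Hardness H = 5.304 GPa = 5.304e+09 Pa.
Expressed in SI base units: W = 1704 N, H = 5.304e+09 Pa, K = 7.757e-03.
Worn volume V = K·W·L/H = 7.757e-03 · 1704 · 1.395 / 5.304e+09 = 3.476e-09 m³.

value=3.476e-09 m^3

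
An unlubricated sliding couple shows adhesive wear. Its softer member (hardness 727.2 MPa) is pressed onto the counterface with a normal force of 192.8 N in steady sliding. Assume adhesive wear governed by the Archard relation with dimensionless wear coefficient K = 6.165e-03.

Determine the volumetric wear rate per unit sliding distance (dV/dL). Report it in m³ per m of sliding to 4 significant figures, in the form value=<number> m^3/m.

value=1.635e-09 m^3/m

Each operation maintains exact precision, and intermediate values appear rounded, and rounded once at the end: four significant digits.
Convert: Hardness H = 727.2 MPa = 7.272e+08 Pa.
In SI base units, W = 192.8 N, H = 7.272e+08 Pa, K = 6.165e-03.
Volumetric rate dV/dL = K·W/H: 6.165e-03 · 192.8 / 7.272e+08 = 1.635e-09 m³/m.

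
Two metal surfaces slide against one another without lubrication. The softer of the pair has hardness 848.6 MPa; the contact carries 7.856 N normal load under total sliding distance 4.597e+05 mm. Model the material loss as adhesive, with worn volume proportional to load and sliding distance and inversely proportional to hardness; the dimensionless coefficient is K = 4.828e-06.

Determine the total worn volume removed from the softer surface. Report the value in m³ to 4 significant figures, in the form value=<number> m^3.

value=2.055e-11 m^3

The intermediates are shown rounded — the computation maintains full float precision; a single final rounding, at 4 significant digits.
Distance L = 4.597e+05 mm = 459.7 m.
Hardness H = 848.6 MPa = 8.486e+08 Pa.
Restated in SI base units: W = 7.856 N, H = 8.486e+08 Pa, K = 4.828e-06.
Wear volume V = K·W·L/H = 4.828e-06 · 7.856 · 459.7 / 8.486e+08 = 2.055e-11 m³.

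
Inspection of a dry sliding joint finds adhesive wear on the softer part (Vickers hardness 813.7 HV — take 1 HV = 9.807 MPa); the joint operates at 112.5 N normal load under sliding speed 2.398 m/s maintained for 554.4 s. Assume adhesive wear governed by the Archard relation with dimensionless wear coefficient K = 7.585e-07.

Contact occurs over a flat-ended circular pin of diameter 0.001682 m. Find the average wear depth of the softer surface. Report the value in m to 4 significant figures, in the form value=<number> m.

value=6.398e-06 m

The intermediates are printed rounded — each operation runs at full float precision — one last rounding, at 4 significant figures.
Convert: Distance L = v·t = 2.398 m/s × 554.4 s = 1329 m.
Convert: Hardness H = 813.7 HV × 9.807 MPa/HV = 7980 MPa = 7.980e+09 Pa.
Convert: Contact area A = π·d²/4 = π·(0.001682 m)²/4 = 2.222e-06 m².
Collected in SI base units: W = 112.5 N, H = 7.980e+09 Pa, K = 7.585e-07.
Volume removed: V = K·W·L/H = 7.585e-07 · 112.5 · 1329 / 7.980e+09 = 1.422e-11 m³.
Wear depth h = V/A = 1.422e-11 / 2.222e-06 = 6.398e-06 m.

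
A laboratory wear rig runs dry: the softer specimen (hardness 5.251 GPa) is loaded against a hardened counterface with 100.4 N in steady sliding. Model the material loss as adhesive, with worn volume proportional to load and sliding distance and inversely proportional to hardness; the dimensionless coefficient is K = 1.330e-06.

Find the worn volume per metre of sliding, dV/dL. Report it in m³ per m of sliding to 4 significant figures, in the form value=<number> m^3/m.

value=2.543e-14 m^3/m

The intermediates are printed rounded — the computation holds exact precision; one final rounding to four significant digits.
Hardness H = 5.251 GPa = 5.251e+09 Pa.
Collected in SI base units: W = 100.4 N, H = 5.251e+09 Pa, K = 1.330e-06.
Sliding wear rate dV/dL = K·W/H (no L dependence): 1.330e-06 · 100.4 / 5.251e+09 = 2.543e-14 m³/m.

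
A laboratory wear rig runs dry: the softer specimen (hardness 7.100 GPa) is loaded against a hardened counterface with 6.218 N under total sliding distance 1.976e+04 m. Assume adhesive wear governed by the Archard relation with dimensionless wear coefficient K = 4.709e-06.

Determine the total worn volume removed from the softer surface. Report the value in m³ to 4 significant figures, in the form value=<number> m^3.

value=8.149e-11 m^3

Printed values are rounded; the computation holds full precision; one last rounding, at 4 significant digits.
Hardness H = 7.100 GPa = 7.100e+09 Pa.
In SI base units: W = 6.218 N, H = 7.100e+09 Pa, K = 4.709e-06.
Wear volume V = K·W·L/H = 4.709e-06 · 6.218 · 1.976e+04 / 7.100e+09 = 8.149e-11 m³.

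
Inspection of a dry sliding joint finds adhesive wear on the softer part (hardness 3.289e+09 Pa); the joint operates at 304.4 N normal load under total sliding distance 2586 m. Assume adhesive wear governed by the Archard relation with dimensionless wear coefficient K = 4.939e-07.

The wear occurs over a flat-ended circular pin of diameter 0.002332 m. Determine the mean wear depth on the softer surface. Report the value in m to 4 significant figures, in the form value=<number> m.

All arithmetic holds exact precision. Intermediates are printed rounded, and a lone final rounding to four significant digits.
Convert: Contact area A = π·d²/4 = π·(0.002332 m)²/4 = 4.271e-06 m².
Restated in SI base units: W = 304.4 N, H = 3.289e+09 Pa, K = 4.939e-07.
The Archard volume V = K·W·L/H = 4.939e-07 · 304.4 · 2586 / 3.289e+09 = 1.182e-10 m³.
Average depth h = V/A = 1.182e-10 / 4.271e-06 = 2.768e-05 m.

value=2.768e-05 m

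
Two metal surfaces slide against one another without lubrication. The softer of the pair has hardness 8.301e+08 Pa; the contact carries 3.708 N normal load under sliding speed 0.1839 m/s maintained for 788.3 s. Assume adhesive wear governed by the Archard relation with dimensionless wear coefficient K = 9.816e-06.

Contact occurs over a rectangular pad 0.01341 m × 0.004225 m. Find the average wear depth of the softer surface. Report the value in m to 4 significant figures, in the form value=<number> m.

value=1.122e-07 m

Quoted intermediates are rounded, and all working math holds full precision, and rounded once at the end to four significant figures.
Convert: Distance covered L = v·t = 0.1839 m/s × 788.3 s = 145.0 m.
Convert: Contact area A = 0.01341 m × 0.004225 m = 5.666e-05 m².
Restated in SI base units: W = 3.708 N, H = 8.301e+08 Pa, K = 9.816e-06.
The Archard volume V = K·W·L/H = 9.816e-06 · 3.708 · 145.0 / 8.301e+08 = 6.356e-12 m³.
Mean wear depth h = V/A = 6.356e-12 / 5.666e-05 = 1.122e-07 m.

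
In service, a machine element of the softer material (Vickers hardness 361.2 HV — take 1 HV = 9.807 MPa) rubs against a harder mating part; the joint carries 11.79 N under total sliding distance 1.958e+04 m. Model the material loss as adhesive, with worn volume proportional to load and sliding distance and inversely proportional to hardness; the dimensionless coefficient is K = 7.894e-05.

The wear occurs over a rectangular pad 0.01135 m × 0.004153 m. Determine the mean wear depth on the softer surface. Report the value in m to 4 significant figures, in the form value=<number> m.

All arithmetic carries full precision; the intermediates appear rounded; a lone final rounding: four significant figures.
Convert: Hardness H = 361.2 HV × 9.807 MPa/HV = 3542 MPa = 3.542e+09 Pa.
Convert: Contact area A = 0.01135 m × 0.004153 m = 4.714e-05 m².
Working in SI base units: W = 11.79 N, H = 3.542e+09 Pa, K = 7.894e-05.
By Archard's law, V = K·W·L/H = 7.894e-05 · 11.79 · 1.958e+04 / 3.542e+09 = 5.144e-09 m³.
Average depth h = V/A = 5.144e-09 / 4.714e-05 = 1.091e-04 m.

value=1.091e-04 m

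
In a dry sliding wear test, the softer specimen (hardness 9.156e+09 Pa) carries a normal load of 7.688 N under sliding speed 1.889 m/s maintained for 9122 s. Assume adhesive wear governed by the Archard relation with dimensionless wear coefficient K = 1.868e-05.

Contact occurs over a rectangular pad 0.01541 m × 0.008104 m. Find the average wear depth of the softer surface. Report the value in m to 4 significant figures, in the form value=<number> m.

value=2.164e-06 m

Intermediate values are displayed rounded; the computation runs at full precision — one last rounding, at four significant figures.
Convert: Sliding distance L = v·t = 1.889 m/s × 9122 s = 1.723e+04 m.
Convert: Contact area A = 0.01541 m × 0.008104 m = 1.249e-04 m².
In SI base units, W = 7.688 N, H = 9.156e+09 Pa, K = 1.868e-05.
Apply Archard: V = K·W·L/H = 1.868e-05 · 7.688 · 1.723e+04 / 9.156e+09 = 2.703e-10 m³.
Mean depth h = V/A = 2.703e-10 / 1.249e-04 = 2.164e-06 m.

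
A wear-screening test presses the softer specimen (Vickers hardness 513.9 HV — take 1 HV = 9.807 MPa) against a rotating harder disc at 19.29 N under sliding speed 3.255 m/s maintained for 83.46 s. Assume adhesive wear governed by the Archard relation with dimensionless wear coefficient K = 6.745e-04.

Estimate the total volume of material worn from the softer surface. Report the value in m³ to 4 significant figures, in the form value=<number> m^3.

value=7.013e-10 m^3

The computation holds exact precision. Intermediate values appear rounded, and a lone final rounding, at four significant figures.
Convert: The distance L = v·t = 3.255 m/s × 83.46 s = 271.7 m.
Convert: Hardness H = 513.9 HV × 9.807 MPa/HV = 5040 MPa = 5.040e+09 Pa.
In SI base units, W = 19.29 N, H = 5.040e+09 Pa, K = 6.745e-04.
Volume removed: V = K·W·L/H = 6.745e-04 · 19.29 · 271.7 / 5.040e+09 = 7.013e-10 m³.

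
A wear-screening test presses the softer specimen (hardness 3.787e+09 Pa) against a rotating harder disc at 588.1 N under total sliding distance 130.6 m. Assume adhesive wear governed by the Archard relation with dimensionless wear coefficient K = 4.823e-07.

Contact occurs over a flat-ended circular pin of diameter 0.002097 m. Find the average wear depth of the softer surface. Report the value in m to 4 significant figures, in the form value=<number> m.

value=2.832e-06 m

Displayed values are rounded; each operation keeps exact precision. Rounded once at the end to 4 significant digits.
Contact area A = π·d²/4 = π·(0.002097 m)²/4 = 3.454e-06 m².
In SI base units, W = 588.1 N, H = 3.787e+09 Pa, K = 4.823e-07.
Volume removed: V = K·W·L/H = 4.823e-07 · 588.1 · 130.6 / 3.787e+09 = 9.782e-12 m³.
Depth h = V/A = 9.782e-12 / 3.454e-06 = 2.832e-06 m.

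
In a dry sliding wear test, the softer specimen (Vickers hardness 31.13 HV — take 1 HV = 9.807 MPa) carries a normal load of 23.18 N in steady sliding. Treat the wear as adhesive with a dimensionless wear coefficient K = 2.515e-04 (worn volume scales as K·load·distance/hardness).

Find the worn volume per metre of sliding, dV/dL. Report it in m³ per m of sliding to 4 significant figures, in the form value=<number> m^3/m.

value=1.910e-11 m^3/m

The intermediates are printed rounded — every step runs at full float precision. Rounded once at the end to 4 significant figures.
Hardness H = 31.13 HV × 9.807 MPa/HV = 305.3 MPa = 3.053e+08 Pa.
Working in SI base units: W = 23.18 N, H = 3.053e+08 Pa, K = 2.515e-04.
Volumetric rate dV/dL = K·W/H (independent of L): 2.515e-04 · 23.18 / 3.053e+08 = 1.910e-11 m³/m.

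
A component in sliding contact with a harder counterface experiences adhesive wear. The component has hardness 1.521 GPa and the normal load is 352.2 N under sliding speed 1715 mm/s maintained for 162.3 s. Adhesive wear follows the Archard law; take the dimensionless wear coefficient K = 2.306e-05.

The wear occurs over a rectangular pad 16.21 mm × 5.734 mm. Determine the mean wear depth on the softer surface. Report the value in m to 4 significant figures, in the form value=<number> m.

Displayed values are rounded. All working math maintains full float precision. Rounded once at the end: four significant digits.
Convert: Sliding speed v = 1715 mm/s = 1.715 m/s. Sliding distance L = v·t = 1.715 m/s × 162.3 s = 278.3 m.
Convert: Hardness H = 1.521 GPa = 1.521e+09 Pa.
Convert: Pad sides 16.21 mm × 5.734 mm = 0.01621 m × 0.005734 m. Contact area A = 0.01621 m × 0.005734 m = 9.295e-05 m².
In SI base units, W = 352.2 N, H = 1.521e+09 Pa, K = 2.306e-05.
Apply Archard: V = K·W·L/H = 2.306e-05 · 352.2 · 278.3 / 1.521e+09 = 1.486e-09 m³.
Depth of wear h = V/A = 1.486e-09 / 9.295e-05 = 1.599e-05 m.

value=1.599e-05 m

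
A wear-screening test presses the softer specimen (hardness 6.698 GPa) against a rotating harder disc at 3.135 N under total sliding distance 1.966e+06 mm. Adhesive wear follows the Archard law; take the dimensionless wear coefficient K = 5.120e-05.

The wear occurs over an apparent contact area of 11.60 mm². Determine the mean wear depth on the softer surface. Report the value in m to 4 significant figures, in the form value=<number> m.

value=4.062e-06 m

Intermediate values are shown rounded. Every step carries exact precision, and rounded just once, at four significant figures.
Distance covered L = 1.966e+06 mm = 1966 m.
Hardness H = 6.698 GPa = 6.698e+09 Pa.
Contact area A = 11.60 mm² = 1.160e-05 m².
Working in SI base units: W = 3.135 N, H = 6.698e+09 Pa, K = 5.120e-05.
Volume removed: V = K·W·L/H = 5.120e-05 · 3.135 · 1966 / 6.698e+09 = 4.711e-11 m³.
Depth h = V/A = 4.711e-11 / 1.160e-05 = 4.062e-06 m.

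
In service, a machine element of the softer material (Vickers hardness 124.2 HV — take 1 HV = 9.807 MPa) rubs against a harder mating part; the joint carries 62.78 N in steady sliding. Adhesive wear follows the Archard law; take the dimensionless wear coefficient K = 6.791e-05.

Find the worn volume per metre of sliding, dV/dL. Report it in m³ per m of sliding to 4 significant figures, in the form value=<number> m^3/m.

value=3.500e-12 m^3/m

The computation keeps full float precision; intermediates are printed rounded. Rounded just once, at 4 significant digits.
Convert: Hardness H = 124.2 HV × 9.807 MPa/HV = 1218 MPa = 1.218e+09 Pa.
SI base units throughout: W = 62.78 N, H = 1.218e+09 Pa, K = 6.791e-05.
Wear rate dV/dL = K·W/H, per unit distance: 6.791e-05 · 62.78 / 1.218e+09 = 3.500e-12 m³/m.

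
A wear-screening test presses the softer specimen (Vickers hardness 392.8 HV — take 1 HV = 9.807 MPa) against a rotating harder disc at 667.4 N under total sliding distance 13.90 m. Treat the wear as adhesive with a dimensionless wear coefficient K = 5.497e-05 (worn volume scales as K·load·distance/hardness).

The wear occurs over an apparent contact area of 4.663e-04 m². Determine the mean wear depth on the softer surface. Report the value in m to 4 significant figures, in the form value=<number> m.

value=2.839e-07 m

Intermediate values are displayed rounded. Every step runs at exact precision — rounded once at the end: 4 significant digits.
Convert: Hardness H = 392.8 HV × 9.807 MPa/HV = 3852 MPa = 3.852e+09 Pa.
In SI base units, W = 667.4 N, H = 3.852e+09 Pa, K = 5.497e-05.
Apply Archard: V = K·W·L/H = 5.497e-05 · 667.4 · 13.90 / 3.852e+09 = 1.324e-10 m³.
Mean wear depth h = V/A = 1.324e-10 / 4.663e-04 = 2.839e-07 m.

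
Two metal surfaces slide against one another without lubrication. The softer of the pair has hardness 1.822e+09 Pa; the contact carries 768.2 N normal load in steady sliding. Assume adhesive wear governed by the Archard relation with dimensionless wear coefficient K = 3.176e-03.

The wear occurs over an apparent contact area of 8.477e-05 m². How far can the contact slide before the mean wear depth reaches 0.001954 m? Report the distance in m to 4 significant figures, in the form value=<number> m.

value=123.7 m

Intermediates are shown rounded — all arithmetic maintains full float precision, and a lone final rounding, at 4 significant figures.
Expressed in SI base units: W = 768.2 N, H = 1.822e+09 Pa, K = 3.176e-03.
Permissible volume V_lim = h_lim·A = 0.001954 · 8.477e-05 = 1.656e-07 m³.
Thus life L = V_lim·H/(K·W) = 1.656e-07 · 1.822e+09 / (3.176e-03 · 768.2) = 123.7 m.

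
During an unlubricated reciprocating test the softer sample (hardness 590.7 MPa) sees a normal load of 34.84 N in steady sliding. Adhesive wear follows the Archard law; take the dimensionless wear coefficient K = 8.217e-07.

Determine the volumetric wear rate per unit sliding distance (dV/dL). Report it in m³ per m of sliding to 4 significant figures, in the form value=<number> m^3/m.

The algebra holds exact precision, and the intermediates appear rounded, and a single final rounding to 4 significant figures.
Hardness H = 590.7 MPa = 5.907e+08 Pa.
SI base units throughout: W = 34.84 N, H = 5.907e+08 Pa, K = 8.217e-07.
The wear rate dV/dL = K·W/H — distance-free: 8.217e-07 · 34.84 / 5.907e+08 = 4.846e-14 m³/m.

value=4.846e-14 m^3/m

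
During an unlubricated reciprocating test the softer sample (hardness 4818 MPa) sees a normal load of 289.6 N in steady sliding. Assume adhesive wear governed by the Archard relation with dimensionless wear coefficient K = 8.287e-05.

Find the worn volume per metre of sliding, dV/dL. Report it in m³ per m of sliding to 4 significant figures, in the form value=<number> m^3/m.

The computation carries exact precision, and intermediate values are printed rounded — one last rounding to four significant figures.
Convert: Hardness H = 4818 MPa = 4.818e+09 Pa.
Restated in SI base units: W = 289.6 N, H = 4.818e+09 Pa, K = 8.287e-05.
The wear rate dV/dL = K·W/H, so: 8.287e-05 · 289.6 / 4.818e+09 = 4.981e-12 m³/m.

value=4.981e-12 m^3/m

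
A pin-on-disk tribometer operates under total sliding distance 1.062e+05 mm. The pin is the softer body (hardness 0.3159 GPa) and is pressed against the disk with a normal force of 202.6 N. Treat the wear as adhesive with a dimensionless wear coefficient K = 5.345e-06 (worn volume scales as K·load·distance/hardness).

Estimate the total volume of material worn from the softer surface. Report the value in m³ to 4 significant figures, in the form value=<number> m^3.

value=3.641e-10 m^3

Intermediates are shown rounded; each operation holds exact precision, and rounded once at the end, at four significant figures.
Convert: The distance L = 1.062e+05 mm = 106.2 m.
Convert: Hardness H = 0.3159 GPa = 3.159e+08 Pa.
SI base units throughout: W = 202.6 N, H = 3.159e+08 Pa, K = 5.345e-06.
Apply Archard: V = K·W·L/H = 5.345e-06 · 202.6 · 106.2 / 3.159e+08 = 3.641e-10 m³.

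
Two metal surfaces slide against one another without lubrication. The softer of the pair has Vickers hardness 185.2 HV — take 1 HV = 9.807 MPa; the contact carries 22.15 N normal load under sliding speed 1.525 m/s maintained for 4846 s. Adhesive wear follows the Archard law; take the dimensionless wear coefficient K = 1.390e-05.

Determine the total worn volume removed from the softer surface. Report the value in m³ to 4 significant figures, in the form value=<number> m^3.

Quoted intermediates are rounded; all arithmetic keeps exact precision. Rounded once at the end to 4 significant figures.
Convert: Total distance L = v·t = 1.525 m/s × 4846 s = 7390 m.
Convert: Hardness H = 185.2 HV × 9.807 MPa/HV = 1816 MPa = 1.816e+09 Pa.
Collected in SI base units: W = 22.15 N, H = 1.816e+09 Pa, K = 1.390e-05.
By Archard's law, V = K·W·L/H = 1.390e-05 · 22.15 · 7390 / 1.816e+09 = 1.253e-09 m³.

value=1.253e-09 m^3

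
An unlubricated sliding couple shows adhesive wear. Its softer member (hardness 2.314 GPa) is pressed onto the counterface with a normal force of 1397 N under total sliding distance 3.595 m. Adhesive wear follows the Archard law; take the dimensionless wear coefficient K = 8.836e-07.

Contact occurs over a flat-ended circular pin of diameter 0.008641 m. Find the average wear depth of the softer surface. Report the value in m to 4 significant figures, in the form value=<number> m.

The intermediates are shown rounded; all working math keeps full precision, and rounded just once to four significant figures.
Convert: Hardness H = 2.314 GPa = 2.314e+09 Pa.
Convert: Contact area A = π·d²/4 = π·(0.008641 m)²/4 = 5.864e-05 m².
As SI base values: W = 1397 N, H = 2.314e+09 Pa, K = 8.836e-07.
Volume removed: V = K·W·L/H = 8.836e-07 · 1397 · 3.595 / 2.314e+09 = 1.918e-12 m³.
Wear depth h = V/A = 1.918e-12 / 5.864e-05 = 3.270e-08 m.

value=3.270e-08 m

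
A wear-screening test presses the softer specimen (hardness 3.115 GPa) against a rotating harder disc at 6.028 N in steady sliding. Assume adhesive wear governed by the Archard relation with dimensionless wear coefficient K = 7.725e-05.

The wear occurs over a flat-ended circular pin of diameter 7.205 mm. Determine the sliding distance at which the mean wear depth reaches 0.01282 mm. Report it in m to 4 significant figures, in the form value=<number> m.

value=3496 m

Printed values are rounded. All working math runs at full float precision, and a lone final rounding: 4 significant figures.
Convert: Hardness H = 3.115 GPa = 3.115e+09 Pa.
Convert: Pin diameter d = 7.205 mm = 0.007205 m. Contact area A = π·d²/4 = π·(0.007205 m)²/4 = 4.077e-05 m².
Convert: Depth limit h_lim = 0.01282 mm = 1.282e-05 m.
In SI base units, W = 6.028 N, H = 3.115e+09 Pa, K = 7.725e-05.
Allowed volume V_lim = h_lim·A = 1.282e-05 · 4.077e-05 = 5.227e-10 m³.
Thus life L = V_lim·H/(K·W) = 5.227e-10 · 3.115e+09 / (7.725e-05 · 6.028) = 3496 m.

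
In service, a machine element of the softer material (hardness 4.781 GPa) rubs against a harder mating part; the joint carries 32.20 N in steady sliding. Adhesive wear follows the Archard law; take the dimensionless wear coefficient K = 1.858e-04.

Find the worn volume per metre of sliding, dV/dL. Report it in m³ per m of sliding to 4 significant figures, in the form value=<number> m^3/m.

value=1.251e-12 m^3/m

Every step holds full precision; displayed values are rounded, and a lone final rounding to 4 significant figures.
Convert: Hardness H = 4.781 GPa = 4.781e+09 Pa.
Collected in SI base units: W = 32.20 N, H = 4.781e+09 Pa, K = 1.858e-04.
Wear rate dV/dL = K·W/H — distance-free: 1.858e-04 · 32.20 / 4.781e+09 = 1.251e-12 m³/m.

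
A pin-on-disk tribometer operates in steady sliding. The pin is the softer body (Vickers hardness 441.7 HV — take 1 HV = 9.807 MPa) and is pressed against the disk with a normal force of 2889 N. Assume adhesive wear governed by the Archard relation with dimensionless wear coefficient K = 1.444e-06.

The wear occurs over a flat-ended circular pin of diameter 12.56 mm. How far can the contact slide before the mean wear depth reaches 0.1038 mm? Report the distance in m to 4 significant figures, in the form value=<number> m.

value=1.335e+04 m

All arithmetic maintains full precision — shown intermediates are rounded. Rounded just once to four significant digits.
Convert: Hardness H = 441.7 HV × 9.807 MPa/HV = 4332 MPa = 4.332e+09 Pa.
Convert: Pin diameter d = 12.56 mm = 0.01256 m. Contact area A = π·d²/4 = π·(0.01256 m)²/4 = 1.239e-04 m².
Convert: Depth limit h_lim = 0.1038 mm = 1.038e-04 m.
Expressed in SI base units: W = 2889 N, H = 4.332e+09 Pa, K = 1.444e-06.
Wearable volume V_lim = h_lim·A = 1.038e-04 · 1.239e-04 = 1.286e-08 m³.
Sliding life L = V_lim·H/(K·W) = 1.286e-08 · 4.332e+09 / (1.444e-06 · 2889) = 1.335e+04 m.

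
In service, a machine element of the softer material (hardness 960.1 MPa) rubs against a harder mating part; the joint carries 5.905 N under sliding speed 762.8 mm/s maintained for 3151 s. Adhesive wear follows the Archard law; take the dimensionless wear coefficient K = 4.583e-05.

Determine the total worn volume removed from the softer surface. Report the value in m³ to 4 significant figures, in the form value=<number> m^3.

value=6.775e-10 m^3

The algebra maintains full precision. Printed values are rounded, and rounded just once: 4 significant digits.
Sliding speed v = 762.8 mm/s = 0.7628 m/s. Path length L = v·t = 0.7628 m/s × 3151 s = 2404 m.
Hardness H = 960.1 MPa = 9.601e+08 Pa.
In SI base units: W = 5.905 N, H = 9.601e+08 Pa, K = 4.583e-05.
The Archard volume V = K·W·L/H = 4.583e-05 · 5.905 · 2404 / 9.601e+08 = 6.775e-10 m³.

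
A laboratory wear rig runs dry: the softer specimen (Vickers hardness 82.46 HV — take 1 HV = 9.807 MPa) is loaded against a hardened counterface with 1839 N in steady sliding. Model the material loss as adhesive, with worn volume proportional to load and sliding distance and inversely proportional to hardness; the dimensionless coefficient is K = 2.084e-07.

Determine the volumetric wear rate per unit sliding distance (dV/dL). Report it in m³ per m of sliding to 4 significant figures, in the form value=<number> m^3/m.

All arithmetic holds full precision — intermediate values appear rounded; rounded just once, at 4 significant figures.
Hardness H = 82.46 HV × 9.807 MPa/HV = 808.7 MPa = 8.087e+08 Pa.
Collected in SI base units: W = 1839 N, H = 8.087e+08 Pa, K = 2.084e-07.
Sliding wear rate dV/dL = K·W/H (no L dependence): 2.084e-07 · 1839 / 8.087e+08 = 4.739e-13 m³/m.

value=4.739e-13 m^3/m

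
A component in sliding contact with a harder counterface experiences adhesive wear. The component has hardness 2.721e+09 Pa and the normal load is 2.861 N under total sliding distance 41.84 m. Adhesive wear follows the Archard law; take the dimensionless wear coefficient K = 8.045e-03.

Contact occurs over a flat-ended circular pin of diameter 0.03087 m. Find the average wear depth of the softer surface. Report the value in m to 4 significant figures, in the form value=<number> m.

value=4.729e-07 m

Every step keeps full precision. Intermediates are shown rounded. Rounded just once to 4 significant figures.
Contact area A = π·d²/4 = π·(0.03087 m)²/4 = 7.485e-04 m².
SI base units throughout: W = 2.861 N, H = 2.721e+09 Pa, K = 8.045e-03.
Archard volume V = K·W·L/H = 8.045e-03 · 2.861 · 41.84 / 2.721e+09 = 3.539e-10 m³.
Depth of wear h = V/A = 3.539e-10 / 7.485e-04 = 4.729e-07 m.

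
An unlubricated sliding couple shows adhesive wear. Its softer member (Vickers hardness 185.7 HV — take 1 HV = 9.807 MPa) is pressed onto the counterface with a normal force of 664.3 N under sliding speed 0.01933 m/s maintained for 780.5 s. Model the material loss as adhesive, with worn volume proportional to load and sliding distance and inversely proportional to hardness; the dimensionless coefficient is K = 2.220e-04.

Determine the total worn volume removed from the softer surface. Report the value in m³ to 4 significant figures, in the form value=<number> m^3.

Intermediates appear rounded, and every step carries full precision, and one final rounding: four significant digits.
The distance L = v·t = 0.01933 m/s × 780.5 s = 15.09 m.
Hardness H = 185.7 HV × 9.807 MPa/HV = 1821 MPa = 1.821e+09 Pa.
Expressed in SI base units: W = 664.3 N, H = 1.821e+09 Pa, K = 2.220e-04.
Worn volume V = K·W·L/H = 2.220e-04 · 664.3 · 15.09 / 1.821e+09 = 1.222e-09 m³.

value=1.222e-09 m^3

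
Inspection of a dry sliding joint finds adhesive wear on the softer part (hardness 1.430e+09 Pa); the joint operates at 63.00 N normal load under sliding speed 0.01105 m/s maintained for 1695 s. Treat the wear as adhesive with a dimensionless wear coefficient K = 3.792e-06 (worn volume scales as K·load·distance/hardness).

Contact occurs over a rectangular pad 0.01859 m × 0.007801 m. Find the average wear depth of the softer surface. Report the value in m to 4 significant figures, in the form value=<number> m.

Intermediates are displayed rounded. All working math runs at full float precision, and one final rounding, at 4 significant digits.
Convert: Total distance L = v·t = 0.01105 m/s × 1695 s = 18.73 m.
Convert: Contact area A = 0.01859 m × 0.007801 m = 1.450e-04 m².
Expressed in SI base units: W = 63.00 N, H = 1.430e+09 Pa, K = 3.792e-06.
Volume removed: V = K·W·L/H = 3.792e-06 · 63.00 · 18.73 / 1.430e+09 = 3.129e-12 m³.
Mean depth h = V/A = 3.129e-12 / 1.450e-04 = 2.158e-08 m.

value=2.158e-08 m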